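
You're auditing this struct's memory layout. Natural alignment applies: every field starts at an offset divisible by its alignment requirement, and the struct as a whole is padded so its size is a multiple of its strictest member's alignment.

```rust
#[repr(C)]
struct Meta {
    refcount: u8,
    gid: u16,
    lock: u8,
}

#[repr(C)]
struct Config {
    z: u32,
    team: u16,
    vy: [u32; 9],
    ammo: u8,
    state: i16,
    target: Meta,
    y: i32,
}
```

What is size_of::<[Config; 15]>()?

900

Meta: @0: refcount [1B, align 1] → 1; +1 pad (align 2); @2: gid [2B, align 2] → 4; @4: lock [1B, align 1] → 5; +1 tail pad (align 2); size 6, align 2
@0: z [4B, align 4] → 4
@4: team [2B, align 2] → 6
+2 pad (align 4)
@8: vy [36B, align 4] → 44
@44: ammo [1B, align 1] → 45
+1 pad (align 2)
@46: state [2B, align 2] → 48
@48: target [6B, align 2] → 54
+2 pad (align 4)
@56: y [4B, align 4] → 60
size 60, align 4
array of 15: 15 × 60 = 900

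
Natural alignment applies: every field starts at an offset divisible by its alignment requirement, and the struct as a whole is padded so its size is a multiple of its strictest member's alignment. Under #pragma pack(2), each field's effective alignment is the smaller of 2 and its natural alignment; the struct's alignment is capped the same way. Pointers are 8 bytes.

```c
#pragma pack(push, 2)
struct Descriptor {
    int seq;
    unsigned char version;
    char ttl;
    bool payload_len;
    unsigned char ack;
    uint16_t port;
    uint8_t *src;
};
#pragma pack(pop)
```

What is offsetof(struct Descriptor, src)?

10

@0: seq [4B, align 2] → 4
@4: version [1B, align 1] → 5
@5: ttl [1B, align 1] → 6
@6: payload_len [1B, align 1] → 7
@7: ack [1B, align 1] → 8
@8: port [2B, align 2] → 10
@10: src [8B, align 2] → 18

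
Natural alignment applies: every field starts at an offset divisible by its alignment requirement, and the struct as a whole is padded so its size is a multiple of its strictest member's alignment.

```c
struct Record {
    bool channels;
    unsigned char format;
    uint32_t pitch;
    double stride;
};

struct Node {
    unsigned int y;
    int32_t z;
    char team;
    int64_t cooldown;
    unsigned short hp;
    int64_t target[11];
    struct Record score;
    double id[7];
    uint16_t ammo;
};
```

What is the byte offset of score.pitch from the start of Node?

Record: 0..1  channels  (1B, 1-aligned); 1..2  format  (1B, 1-aligned); 2..4  -- padding (2B); 4..8  pitch  (4B, 4-aligned); 8..16  stride  (8B, 8-aligned); sizeof = 16, alignof = 8
0..4  y  (4B, 4-aligned)
4..8  z  (4B, 4-aligned)
8..9  team  (1B, 1-aligned)
9..16  -- padding (7B)
16..24  cooldown  (8B, 8-aligned)
24..26  hp  (2B, 2-aligned)
26..32  -- padding (6B)
32..120  target  (88B, 8-aligned)
120..136  score  (16B, 8-aligned)
within Record: pitch at 4
120 + 4 = 124

124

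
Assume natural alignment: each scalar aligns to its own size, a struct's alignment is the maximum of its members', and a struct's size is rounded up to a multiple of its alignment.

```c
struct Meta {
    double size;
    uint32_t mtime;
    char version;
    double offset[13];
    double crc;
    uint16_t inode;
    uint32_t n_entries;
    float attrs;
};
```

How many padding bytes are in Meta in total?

size at 0 (size 8, align 8) → ends 8
mtime at 8 (size 4, align 4) → ends 12
version at 12 (size 1, align 1) → ends 13
pad 3 to align 8 for offset
offset at 16 (size 104, align 8) → ends 120
crc at 120 (size 8, align 8) → ends 128
inode at 128 (size 2, align 2) → ends 130
pad 2 to align 4 for n_entries
n_entries at 132 (size 4, align 4) → ends 136
attrs at 136 (size 4, align 4) → ends 140
tail pad 4 to reach multiple of 8
total 144 bytes, alignment 8
data bytes 135, size 144 → padding 9

9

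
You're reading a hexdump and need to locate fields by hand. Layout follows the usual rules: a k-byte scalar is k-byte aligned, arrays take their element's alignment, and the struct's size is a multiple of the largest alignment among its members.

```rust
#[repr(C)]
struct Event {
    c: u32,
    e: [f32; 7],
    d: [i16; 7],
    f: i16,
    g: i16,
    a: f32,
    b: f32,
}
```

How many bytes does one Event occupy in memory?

60 bytes

c at 0 (size 4, align 4) → ends 4
e at 4 (size 28, align 4) → ends 32
d at 32 (size 14, align 2) → ends 46
f at 46 (size 2, align 2) → ends 48
g at 48 (size 2, align 2) → ends 50
pad 2 to align 4 for a
a at 52 (size 4, align 4) → ends 56
b at 56 (size 4, align 4) → ends 60
total 60 bytes, alignment 4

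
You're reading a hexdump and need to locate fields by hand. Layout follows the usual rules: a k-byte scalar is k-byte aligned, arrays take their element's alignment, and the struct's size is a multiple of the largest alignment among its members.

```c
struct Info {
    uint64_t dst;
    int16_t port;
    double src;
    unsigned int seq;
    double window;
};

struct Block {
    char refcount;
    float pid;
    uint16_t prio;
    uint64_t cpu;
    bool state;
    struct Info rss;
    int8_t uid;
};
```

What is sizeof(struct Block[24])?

1920

Info: @0: dst [8B, align 8] → 8; @8: port [2B, align 2] → 10; +6 pad (align 8); @16: src [8B, align 8] → 24; @24: seq [4B, align 4] → 28; +4 pad (align 8); @32: window [8B, align 8] → 40; size 40, align 8
@0: refcount [1B, align 1] → 1
+3 pad (align 4)
@4: pid [4B, align 4] → 8
@8: prio [2B, align 2] → 10
+6 pad (align 8)
@16: cpu [8B, align 8] → 24
@24: state [1B, align 1] → 25
+7 pad (align 8)
@32: rss [40B, align 8] → 72
@72: uid [1B, align 1] → 73
+7 tail pad (align 8)
size 80, align 8
array of 24: 24 × 80 = 1920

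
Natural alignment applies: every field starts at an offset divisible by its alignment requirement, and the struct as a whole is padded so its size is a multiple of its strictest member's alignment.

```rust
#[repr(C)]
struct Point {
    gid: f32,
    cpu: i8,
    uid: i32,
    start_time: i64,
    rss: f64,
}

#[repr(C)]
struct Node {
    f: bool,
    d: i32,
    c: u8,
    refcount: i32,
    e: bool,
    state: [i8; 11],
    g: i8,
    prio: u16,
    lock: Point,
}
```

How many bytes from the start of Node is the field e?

16

Point: @0: gid [4B, align 4] → 4; @4: cpu [1B, align 1] → 5; +3 pad (align 4); @8: uid [4B, align 4] → 12; +4 pad (align 8); @16: start_time [8B, align 8] → 24; @24: rss [8B, align 8] → 32; size 32, align 8
@0: f [1B, align 1] → 1
+3 pad (align 4)
@4: d [4B, align 4] → 8
@8: c [1B, align 1] → 9
+3 pad (align 4)
@12: refcount [4B, align 4] → 16
@16: e [1B, align 1] → 17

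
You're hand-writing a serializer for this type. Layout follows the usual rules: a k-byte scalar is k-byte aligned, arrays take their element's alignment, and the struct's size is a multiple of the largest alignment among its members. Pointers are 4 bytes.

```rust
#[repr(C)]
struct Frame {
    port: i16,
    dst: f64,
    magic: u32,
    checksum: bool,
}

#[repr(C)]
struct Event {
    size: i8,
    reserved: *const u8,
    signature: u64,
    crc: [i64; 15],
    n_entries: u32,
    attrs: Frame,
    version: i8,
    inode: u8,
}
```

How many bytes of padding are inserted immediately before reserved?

3

Frame: 0..2  port  (2B, 2-aligned); 2..8  -- padding (6B); 8..16  dst  (8B, 8-aligned); 16..20  magic  (4B, 4-aligned); 20..21  checksum  (1B, 1-aligned); 21..24  -- tail padding (3B); sizeof = 24, alignof = 8
0..1  size  (1B, 1-aligned)
1..4  -- padding (3B)
4..8  reserved  (4B, 4-aligned)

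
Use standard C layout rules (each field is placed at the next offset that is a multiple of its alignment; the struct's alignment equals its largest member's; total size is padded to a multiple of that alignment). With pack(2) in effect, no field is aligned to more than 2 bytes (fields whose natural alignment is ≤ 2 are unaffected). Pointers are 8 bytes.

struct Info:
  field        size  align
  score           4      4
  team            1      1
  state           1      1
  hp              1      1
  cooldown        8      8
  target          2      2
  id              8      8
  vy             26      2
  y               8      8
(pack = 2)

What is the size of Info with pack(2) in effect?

60

0..4  score  (4B, 2-aligned)
4..5  team  (1B, 1-aligned)
5..6  state  (1B, 1-aligned)
6..7  hp  (1B, 1-aligned)
7..8  -- padding (1B)
8..16  cooldown  (8B, 2-aligned)
16..18  target  (2B, 2-aligned)
18..26  id  (8B, 2-aligned)
26..52  vy  (26B, 2-aligned)
52..60  y  (8B, 2-aligned)
sizeof = 60, alignof = 2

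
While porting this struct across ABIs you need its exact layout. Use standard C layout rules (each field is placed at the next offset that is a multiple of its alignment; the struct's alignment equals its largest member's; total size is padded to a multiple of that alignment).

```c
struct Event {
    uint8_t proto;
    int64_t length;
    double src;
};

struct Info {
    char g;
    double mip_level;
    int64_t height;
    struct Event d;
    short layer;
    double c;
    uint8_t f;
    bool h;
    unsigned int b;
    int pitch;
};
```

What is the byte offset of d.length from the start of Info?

Event: 0..1  proto  (1B, 1-aligned); 1..8  -- padding (7B); 8..16  length  (8B, 8-aligned); 16..24  src  (8B, 8-aligned); sizeof = 24, alignof = 8
0..1  g  (1B, 1-aligned)
1..8  -- padding (7B)
8..16  mip_level  (8B, 8-aligned)
16..24  height  (8B, 8-aligned)
24..48  d  (24B, 8-aligned)
within Event: length at 8
24 + 8 = 32

32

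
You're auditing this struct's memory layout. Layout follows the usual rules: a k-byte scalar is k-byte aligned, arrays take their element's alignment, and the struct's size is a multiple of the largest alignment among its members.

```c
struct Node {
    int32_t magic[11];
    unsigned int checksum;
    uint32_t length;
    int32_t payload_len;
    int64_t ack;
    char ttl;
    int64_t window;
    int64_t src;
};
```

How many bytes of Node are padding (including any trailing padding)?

7

0..44  magic  (44B, 4-aligned)
44..48  checksum  (4B, 4-aligned)
48..52  length  (4B, 4-aligned)
52..56  payload_len  (4B, 4-aligned)
56..64  ack  (8B, 8-aligned)
64..65  ttl  (1B, 1-aligned)
65..72  -- padding (7B)
72..80  window  (8B, 8-aligned)
80..88  src  (8B, 8-aligned)
sizeof = 88, alignof = 8
data bytes 81, size 88 → padding 7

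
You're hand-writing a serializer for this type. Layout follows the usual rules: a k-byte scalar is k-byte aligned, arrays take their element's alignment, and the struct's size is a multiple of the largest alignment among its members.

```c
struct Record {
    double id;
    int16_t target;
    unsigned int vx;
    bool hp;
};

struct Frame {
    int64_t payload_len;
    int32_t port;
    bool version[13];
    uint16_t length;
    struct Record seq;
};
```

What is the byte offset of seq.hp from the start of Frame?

48

Record: id at 0 (size 8, align 8) → ends 8; target at 8 (size 2, align 2) → ends 10; pad 2 to align 4 for vx; vx at 12 (size 4, align 4) → ends 16; hp at 16 (size 1, align 1) → ends 17; tail pad 7 to reach multiple of 8; total 24 bytes, alignment 8
payload_len at 0 (size 8, align 8) → ends 8
port at 8 (size 4, align 4) → ends 12
version at 12 (size 13, align 1) → ends 25
pad 1 to align 2 for length
length at 26 (size 2, align 2) → ends 28
pad 4 to align 8 for seq
seq at 32 (size 24, align 8) → ends 56
within Record: hp at 16
32 + 16 = 48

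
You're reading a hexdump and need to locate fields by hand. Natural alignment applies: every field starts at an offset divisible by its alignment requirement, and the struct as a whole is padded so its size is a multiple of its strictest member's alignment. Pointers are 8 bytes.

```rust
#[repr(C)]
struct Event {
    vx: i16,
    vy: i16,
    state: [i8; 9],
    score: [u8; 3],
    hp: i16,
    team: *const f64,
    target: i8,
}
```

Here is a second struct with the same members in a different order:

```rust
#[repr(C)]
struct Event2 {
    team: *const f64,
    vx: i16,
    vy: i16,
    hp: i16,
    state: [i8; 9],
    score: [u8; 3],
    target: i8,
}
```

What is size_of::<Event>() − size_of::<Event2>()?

8

0..2  vx  (2B, 2-aligned)
2..4  vy  (2B, 2-aligned)
4..13  state  (9B, 1-aligned)
13..16  score  (3B, 1-aligned)
16..18  hp  (2B, 2-aligned)
18..24  -- padding (6B)
24..32  team  (8B, 8-aligned)
32..33  target  (1B, 1-aligned)
33..40  -- tail padding (7B)
sizeof = 40, alignof = 8
— Event2 —
0..8  team  (8B, 8-aligned)
8..10  vx  (2B, 2-aligned)
10..12  vy  (2B, 2-aligned)
12..14  hp  (2B, 2-aligned)
14..23  state  (9B, 1-aligned)
23..26  score  (3B, 1-aligned)
26..27  target  (1B, 1-aligned)
27..32  -- tail padding (5B)
sizeof = 32, alignof = 8
40 − 32 = 8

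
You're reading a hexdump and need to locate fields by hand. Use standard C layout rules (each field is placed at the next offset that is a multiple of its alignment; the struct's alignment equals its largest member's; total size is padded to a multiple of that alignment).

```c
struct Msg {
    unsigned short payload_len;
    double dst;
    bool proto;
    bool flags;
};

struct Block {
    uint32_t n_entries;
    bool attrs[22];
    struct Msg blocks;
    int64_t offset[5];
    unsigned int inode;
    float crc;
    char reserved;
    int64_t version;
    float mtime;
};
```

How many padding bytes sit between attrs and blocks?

6

Msg: payload_len at 0 (size 2, align 2) → ends 2; pad 6 to align 8 for dst; dst at 8 (size 8, align 8) → ends 16; proto at 16 (size 1, align 1) → ends 17; flags at 17 (size 1, align 1) → ends 18; tail pad 6 to reach multiple of 8; total 24 bytes, alignment 8
n_entries at 0 (size 4, align 4) → ends 4
attrs at 4 (size 22, align 1) → ends 26
pad 6 to align 8 for blocks
blocks at 32 (size 24, align 8) → ends 56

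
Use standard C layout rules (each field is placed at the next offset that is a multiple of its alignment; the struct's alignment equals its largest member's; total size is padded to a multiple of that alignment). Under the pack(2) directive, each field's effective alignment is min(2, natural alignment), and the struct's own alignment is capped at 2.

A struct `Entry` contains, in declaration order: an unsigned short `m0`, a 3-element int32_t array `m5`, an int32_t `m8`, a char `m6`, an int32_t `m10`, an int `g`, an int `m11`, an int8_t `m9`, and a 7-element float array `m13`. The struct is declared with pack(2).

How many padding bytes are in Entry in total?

@0: m0 [2B, align 2] → 2
@2: m5 [12B, align 2] → 14
@14: m8 [4B, align 2] → 18
@18: m6 [1B, align 1] → 19
+1 pad (align 2)
@20: m10 [4B, align 2] → 24
@24: g [4B, align 2] → 28
@28: m11 [4B, align 2] → 32
@32: m9 [1B, align 1] → 33
+1 pad (align 2)
@34: m13 [28B, align 2] → 62
size 62, align 2
data bytes 60, size 62 → padding 2

2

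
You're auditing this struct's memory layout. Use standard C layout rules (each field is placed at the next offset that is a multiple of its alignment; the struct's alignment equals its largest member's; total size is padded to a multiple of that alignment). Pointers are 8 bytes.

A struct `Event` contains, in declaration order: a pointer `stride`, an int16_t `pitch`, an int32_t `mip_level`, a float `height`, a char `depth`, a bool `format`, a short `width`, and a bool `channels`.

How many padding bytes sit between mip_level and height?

0

0..8  stride  (8B, 8-aligned)
8..10  pitch  (2B, 2-aligned)
10..12  -- padding (2B)
12..16  mip_level  (4B, 4-aligned)
16..20  height  (4B, 4-aligned)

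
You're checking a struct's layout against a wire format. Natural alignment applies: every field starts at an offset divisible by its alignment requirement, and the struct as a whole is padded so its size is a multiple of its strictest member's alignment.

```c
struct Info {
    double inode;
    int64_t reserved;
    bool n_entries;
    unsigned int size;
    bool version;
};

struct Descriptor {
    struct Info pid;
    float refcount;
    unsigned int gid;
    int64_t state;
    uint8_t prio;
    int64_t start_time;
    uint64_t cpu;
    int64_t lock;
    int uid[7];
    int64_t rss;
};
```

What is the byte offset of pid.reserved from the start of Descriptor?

Info: inode at 0 (size 8, align 8) → ends 8; reserved at 8 (size 8, align 8) → ends 16; n_entries at 16 (size 1, align 1) → ends 17; pad 3 to align 4 for size; size at 20 (size 4, align 4) → ends 24; version at 24 (size 1, align 1) → ends 25; tail pad 7 to reach multiple of 8; total 32 bytes, alignment 8
pid at 0 (size 32, align 8) → ends 32
within Info: reserved at 8
0 + 8 = 8

8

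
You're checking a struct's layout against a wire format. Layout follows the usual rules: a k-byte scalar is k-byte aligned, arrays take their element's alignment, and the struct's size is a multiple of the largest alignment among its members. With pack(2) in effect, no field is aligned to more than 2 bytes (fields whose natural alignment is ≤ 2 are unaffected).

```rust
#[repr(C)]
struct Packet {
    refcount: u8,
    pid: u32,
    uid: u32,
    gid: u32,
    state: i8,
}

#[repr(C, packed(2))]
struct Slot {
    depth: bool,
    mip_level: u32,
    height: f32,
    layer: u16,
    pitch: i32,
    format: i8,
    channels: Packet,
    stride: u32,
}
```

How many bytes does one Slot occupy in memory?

Packet: 0..1  refcount  (1B, 1-aligned); 1..4  -- padding (3B); 4..8  pid  (4B, 4-aligned); 8..12  uid  (4B, 4-aligned); 12..16  gid  (4B, 4-aligned); 16..17  state  (1B, 1-aligned); 17..20  -- tail padding (3B); sizeof = 20, alignof = 4
0..1  depth  (1B, 1-aligned)
1..2  -- padding (1B)
2..6  mip_level  (4B, 2-aligned)
6..10  height  (4B, 2-aligned)
10..12  layer  (2B, 2-aligned)
12..16  pitch  (4B, 2-aligned)
16..17  format  (1B, 1-aligned)
17..18  -- padding (1B)
18..38  channels  (20B, 2-aligned)
38..42  stride  (4B, 2-aligned)
sizeof = 42, alignof = 2

42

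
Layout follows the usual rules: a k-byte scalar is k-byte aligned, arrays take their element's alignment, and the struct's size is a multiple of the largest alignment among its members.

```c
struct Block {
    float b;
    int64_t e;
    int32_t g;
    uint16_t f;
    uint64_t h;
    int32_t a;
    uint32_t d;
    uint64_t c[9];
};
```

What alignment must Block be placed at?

8

member alignments: b=4, e=8, g=4, f=2, h=8, a=4, d=4, c=8
max = 8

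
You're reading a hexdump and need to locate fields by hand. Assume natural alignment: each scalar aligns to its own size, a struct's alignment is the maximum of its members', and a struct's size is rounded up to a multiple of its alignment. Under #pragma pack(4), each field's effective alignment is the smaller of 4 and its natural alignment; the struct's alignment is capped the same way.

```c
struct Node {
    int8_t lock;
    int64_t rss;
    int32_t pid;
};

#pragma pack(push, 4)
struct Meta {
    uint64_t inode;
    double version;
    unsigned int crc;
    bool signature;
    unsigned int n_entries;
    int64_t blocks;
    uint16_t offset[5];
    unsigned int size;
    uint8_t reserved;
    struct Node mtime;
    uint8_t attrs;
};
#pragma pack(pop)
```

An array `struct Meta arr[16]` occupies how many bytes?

1344

Node: lock at 0 (size 1, align 1) → ends 1; pad 7 to align 8 for rss; rss at 8 (size 8, align 8) → ends 16; pid at 16 (size 4, align 4) → ends 20; tail pad 4 to reach multiple of 8; total 24 bytes, alignment 8
inode at 0 (size 8, align 4) → ends 8
version at 8 (size 8, align 4) → ends 16
crc at 16 (size 4, align 4) → ends 20
signature at 20 (size 1, align 1) → ends 21
pad 3 to align 4 for n_entries
n_entries at 24 (size 4, align 4) → ends 28
blocks at 28 (size 8, align 4) → ends 36
offset at 36 (size 10, align 2) → ends 46
pad 2 to align 4 for size
size at 48 (size 4, align 4) → ends 52
reserved at 52 (size 1, align 1) → ends 53
pad 3 to align 4 for mtime
mtime at 56 (size 24, align 4) → ends 80
attrs at 80 (size 1, align 1) → ends 81
tail pad 3 to reach multiple of 4
total 84 bytes, alignment 4
array of 16: 16 × 84 = 1344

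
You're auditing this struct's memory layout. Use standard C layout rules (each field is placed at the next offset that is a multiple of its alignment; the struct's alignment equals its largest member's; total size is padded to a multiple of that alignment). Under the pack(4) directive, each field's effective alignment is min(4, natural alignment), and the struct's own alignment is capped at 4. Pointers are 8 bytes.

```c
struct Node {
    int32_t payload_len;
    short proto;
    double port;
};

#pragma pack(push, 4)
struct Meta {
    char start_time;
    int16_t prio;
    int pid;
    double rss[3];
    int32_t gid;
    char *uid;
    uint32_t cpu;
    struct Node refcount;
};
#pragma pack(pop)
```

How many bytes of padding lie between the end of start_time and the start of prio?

1

Node: @0: payload_len [4B, align 4] → 4; @4: proto [2B, align 2] → 6; +2 pad (align 8); @8: port [8B, align 8] → 16; size 16, align 8
@0: start_time [1B, align 1] → 1
+1 pad (align 2)
@2: prio [2B, align 2] → 4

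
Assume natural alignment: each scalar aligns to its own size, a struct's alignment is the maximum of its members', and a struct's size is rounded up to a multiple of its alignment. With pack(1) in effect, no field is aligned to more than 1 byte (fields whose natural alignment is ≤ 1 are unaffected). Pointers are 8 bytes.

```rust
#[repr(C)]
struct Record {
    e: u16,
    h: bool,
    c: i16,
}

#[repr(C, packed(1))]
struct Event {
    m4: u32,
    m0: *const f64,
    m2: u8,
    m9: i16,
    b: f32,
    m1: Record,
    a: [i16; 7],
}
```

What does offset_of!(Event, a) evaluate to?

25

Record: @0: e [2B, align 2] → 2; @2: h [1B, align 1] → 3; +1 pad (align 2); @4: c [2B, align 2] → 6; size 6, align 2
@0: m4 [4B, align 1] → 4
@4: m0 [8B, align 1] → 12
@12: m2 [1B, align 1] → 13
@13: m9 [2B, align 1] → 15
@15: b [4B, align 1] → 19
@19: m1 [6B, align 1] → 25
@25: a [14B, align 1] → 39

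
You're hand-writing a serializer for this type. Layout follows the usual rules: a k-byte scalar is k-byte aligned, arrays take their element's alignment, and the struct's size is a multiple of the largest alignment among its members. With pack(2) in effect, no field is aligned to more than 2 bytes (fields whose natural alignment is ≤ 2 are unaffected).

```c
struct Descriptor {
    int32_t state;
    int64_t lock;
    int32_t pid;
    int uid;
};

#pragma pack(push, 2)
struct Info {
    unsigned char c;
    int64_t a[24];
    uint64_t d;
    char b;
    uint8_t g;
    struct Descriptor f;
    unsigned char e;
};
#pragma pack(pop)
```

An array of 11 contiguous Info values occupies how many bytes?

2530

Descriptor: 0..4  state  (4B, 4-aligned); 4..8  -- padding (4B); 8..16  lock  (8B, 8-aligned); 16..20  pid  (4B, 4-aligned); 20..24  uid  (4B, 4-aligned); sizeof = 24, alignof = 8
0..1  c  (1B, 1-aligned)
1..2  -- padding (1B)
2..194  a  (192B, 2-aligned)
194..202  d  (8B, 2-aligned)
202..203  b  (1B, 1-aligned)
203..204  g  (1B, 1-aligned)
204..228  f  (24B, 2-aligned)
228..229  e  (1B, 1-aligned)
229..230  -- tail padding (1B)
sizeof = 230, alignof = 2
array of 11: 11 × 230 = 2530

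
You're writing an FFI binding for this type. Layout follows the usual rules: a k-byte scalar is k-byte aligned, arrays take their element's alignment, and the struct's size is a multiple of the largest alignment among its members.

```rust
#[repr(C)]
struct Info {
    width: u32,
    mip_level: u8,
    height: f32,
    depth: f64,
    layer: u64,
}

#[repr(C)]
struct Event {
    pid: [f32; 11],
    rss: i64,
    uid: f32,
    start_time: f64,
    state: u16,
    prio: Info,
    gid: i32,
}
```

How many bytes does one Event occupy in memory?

120 bytes

Info: width at 0 (size 4, align 4) → ends 4; mip_level at 4 (size 1, align 1) → ends 5; pad 3 to align 4 for height; height at 8 (size 4, align 4) → ends 12; pad 4 to align 8 for depth; depth at 16 (size 8, align 8) → ends 24; layer at 24 (size 8, align 8) → ends 32; total 32 bytes, alignment 8
pid at 0 (size 44, align 4) → ends 44
pad 4 to align 8 for rss
rss at 48 (size 8, align 8) → ends 56
uid at 56 (size 4, align 4) → ends 60
pad 4 to align 8 for start_time
start_time at 64 (size 8, align 8) → ends 72
state at 72 (size 2, align 2) → ends 74
pad 6 to align 8 for prio
prio at 80 (size 32, align 8) → ends 112
gid at 112 (size 4, align 4) → ends 116
tail pad 4 to reach multiple of 8
total 120 bytes, alignment 8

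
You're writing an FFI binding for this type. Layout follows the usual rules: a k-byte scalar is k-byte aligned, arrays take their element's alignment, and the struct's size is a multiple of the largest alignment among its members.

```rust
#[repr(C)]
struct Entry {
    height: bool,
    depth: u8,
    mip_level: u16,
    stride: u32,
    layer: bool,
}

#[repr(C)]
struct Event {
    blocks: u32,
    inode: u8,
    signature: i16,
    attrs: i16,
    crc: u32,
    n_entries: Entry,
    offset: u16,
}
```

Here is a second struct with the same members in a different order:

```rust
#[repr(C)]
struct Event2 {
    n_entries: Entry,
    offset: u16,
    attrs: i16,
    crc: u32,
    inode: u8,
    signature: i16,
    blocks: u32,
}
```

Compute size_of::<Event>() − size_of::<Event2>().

Entry: @0: height [1B, align 1] → 1; @1: depth [1B, align 1] → 2; @2: mip_level [2B, align 2] → 4; @4: stride [4B, align 4] → 8; @8: layer [1B, align 1] → 9; +3 tail pad (align 4); size 12, align 4
@0: blocks [4B, align 4] → 4
@4: inode [1B, align 1] → 5
+1 pad (align 2)
@6: signature [2B, align 2] → 8
@8: attrs [2B, align 2] → 10
+2 pad (align 4)
@12: crc [4B, align 4] → 16
@16: n_entries [12B, align 4] → 28
@28: offset [2B, align 2] → 30
+2 tail pad (align 4)
size 32, align 4
— Event2 —
@0: n_entries [12B, align 4] → 12
@12: offset [2B, align 2] → 14
@14: attrs [2B, align 2] → 16
@16: crc [4B, align 4] → 20
@20: inode [1B, align 1] → 21
+1 pad (align 2)
@22: signature [2B, align 2] → 24
@24: blocks [4B, align 4] → 28
size 28, align 4
32 − 28 = 4

4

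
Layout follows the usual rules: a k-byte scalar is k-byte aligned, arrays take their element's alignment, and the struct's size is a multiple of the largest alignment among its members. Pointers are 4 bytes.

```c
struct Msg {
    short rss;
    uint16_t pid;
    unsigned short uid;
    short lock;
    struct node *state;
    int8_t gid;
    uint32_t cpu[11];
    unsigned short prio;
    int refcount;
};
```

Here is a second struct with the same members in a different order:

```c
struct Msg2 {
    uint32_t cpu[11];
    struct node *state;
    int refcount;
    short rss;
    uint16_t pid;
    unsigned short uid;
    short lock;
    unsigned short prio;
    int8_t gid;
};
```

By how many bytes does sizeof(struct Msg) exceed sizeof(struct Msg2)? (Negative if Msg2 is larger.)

@0: rss [2B, align 2] → 2
@2: pid [2B, align 2] → 4
@4: uid [2B, align 2] → 6
@6: lock [2B, align 2] → 8
@8: state [4B, align 4] → 12
@12: gid [1B, align 1] → 13
+3 pad (align 4)
@16: cpu [44B, align 4] → 60
@60: prio [2B, align 2] → 62
+2 pad (align 4)
@64: refcount [4B, align 4] → 68
size 68, align 4
— Msg2 —
@0: cpu [44B, align 4] → 44
@44: state [4B, align 4] → 48
@48: refcount [4B, align 4] → 52
@52: rss [2B, align 2] → 54
@54: pid [2B, align 2] → 56
@56: uid [2B, align 2] → 58
@58: lock [2B, align 2] → 60
@60: prio [2B, align 2] → 62
@62: gid [1B, align 1] → 63
+1 tail pad (align 4)
size 64, align 4
68 − 64 = 4

4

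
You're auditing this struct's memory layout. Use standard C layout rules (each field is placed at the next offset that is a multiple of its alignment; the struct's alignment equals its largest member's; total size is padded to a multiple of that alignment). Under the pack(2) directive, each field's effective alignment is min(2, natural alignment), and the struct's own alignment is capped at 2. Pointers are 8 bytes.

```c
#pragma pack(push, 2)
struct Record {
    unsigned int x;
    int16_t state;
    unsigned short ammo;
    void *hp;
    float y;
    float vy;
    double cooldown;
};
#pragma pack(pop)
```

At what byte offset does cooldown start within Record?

24

x at 0 (size 4, align 2) → ends 4
state at 4 (size 2, align 2) → ends 6
ammo at 6 (size 2, align 2) → ends 8
hp at 8 (size 8, align 2) → ends 16
y at 16 (size 4, align 2) → ends 20
vy at 20 (size 4, align 2) → ends 24
cooldown at 24 (size 8, align 2) → ends 32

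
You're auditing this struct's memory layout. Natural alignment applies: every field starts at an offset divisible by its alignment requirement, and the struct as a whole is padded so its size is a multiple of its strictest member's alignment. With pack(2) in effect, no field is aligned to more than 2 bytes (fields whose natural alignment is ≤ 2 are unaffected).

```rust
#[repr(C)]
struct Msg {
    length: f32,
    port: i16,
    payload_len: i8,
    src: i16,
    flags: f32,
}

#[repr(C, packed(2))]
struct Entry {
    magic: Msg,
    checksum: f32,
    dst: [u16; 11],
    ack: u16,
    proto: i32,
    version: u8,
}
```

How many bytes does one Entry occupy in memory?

Msg: @0: length [4B, align 4] → 4; @4: port [2B, align 2] → 6; @6: payload_len [1B, align 1] → 7; +1 pad (align 2); @8: src [2B, align 2] → 10; +2 pad (align 4); @12: flags [4B, align 4] → 16; size 16, align 4
@0: magic [16B, align 2] → 16
@16: checksum [4B, align 2] → 20
@20: dst [22B, align 2] → 42
@42: ack [2B, align 2] → 44
@44: proto [4B, align 2] → 48
@48: version [1B, align 1] → 49
+1 tail pad (align 2)
size 50, align 2

50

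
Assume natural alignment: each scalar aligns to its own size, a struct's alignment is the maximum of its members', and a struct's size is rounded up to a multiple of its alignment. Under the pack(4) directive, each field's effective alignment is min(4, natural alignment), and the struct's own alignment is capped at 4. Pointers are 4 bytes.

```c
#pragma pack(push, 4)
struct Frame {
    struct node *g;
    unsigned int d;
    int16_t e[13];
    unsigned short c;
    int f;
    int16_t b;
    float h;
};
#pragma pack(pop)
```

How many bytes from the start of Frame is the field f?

36

0..4  g  (4B, 4-aligned)
4..8  d  (4B, 4-aligned)
8..34  e  (26B, 2-aligned)
34..36  c  (2B, 2-aligned)
36..40  f  (4B, 4-aligned)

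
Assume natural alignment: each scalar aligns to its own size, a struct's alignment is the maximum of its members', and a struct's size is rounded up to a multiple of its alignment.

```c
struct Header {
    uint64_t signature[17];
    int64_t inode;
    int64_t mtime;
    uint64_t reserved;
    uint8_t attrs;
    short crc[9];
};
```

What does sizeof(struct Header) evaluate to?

signature at 0 (size 136, align 8) → ends 136
inode at 136 (size 8, align 8) → ends 144
mtime at 144 (size 8, align 8) → ends 152
reserved at 152 (size 8, align 8) → ends 160
attrs at 160 (size 1, align 1) → ends 161
pad 1 to align 2 for crc
crc at 162 (size 18, align 2) → ends 180
tail pad 4 to reach multiple of 8
total 184 bytes, alignment 8

184 bytes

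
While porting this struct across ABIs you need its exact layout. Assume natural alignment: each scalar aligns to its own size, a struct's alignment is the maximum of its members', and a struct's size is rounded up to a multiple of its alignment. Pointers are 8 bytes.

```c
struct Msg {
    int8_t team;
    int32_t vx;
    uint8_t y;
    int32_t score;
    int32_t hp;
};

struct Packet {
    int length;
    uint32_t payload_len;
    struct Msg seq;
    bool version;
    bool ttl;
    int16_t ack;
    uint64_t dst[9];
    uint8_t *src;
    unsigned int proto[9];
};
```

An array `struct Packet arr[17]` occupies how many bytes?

Msg: team at 0 (size 1, align 1) → ends 1; pad 3 to align 4 for vx; vx at 4 (size 4, align 4) → ends 8; y at 8 (size 1, align 1) → ends 9; pad 3 to align 4 for score; score at 12 (size 4, align 4) → ends 16; hp at 16 (size 4, align 4) → ends 20; total 20 bytes, alignment 4
length at 0 (size 4, align 4) → ends 4
payload_len at 4 (size 4, align 4) → ends 8
seq at 8 (size 20, align 4) → ends 28
version at 28 (size 1, align 1) → ends 29
ttl at 29 (size 1, align 1) → ends 30
ack at 30 (size 2, align 2) → ends 32
dst at 32 (size 72, align 8) → ends 104
src at 104 (size 8, align 8) → ends 112
proto at 112 (size 36, align 4) → ends 148
tail pad 4 to reach multiple of 8
total 152 bytes, alignment 8
array of 17: 17 × 152 = 2584

2584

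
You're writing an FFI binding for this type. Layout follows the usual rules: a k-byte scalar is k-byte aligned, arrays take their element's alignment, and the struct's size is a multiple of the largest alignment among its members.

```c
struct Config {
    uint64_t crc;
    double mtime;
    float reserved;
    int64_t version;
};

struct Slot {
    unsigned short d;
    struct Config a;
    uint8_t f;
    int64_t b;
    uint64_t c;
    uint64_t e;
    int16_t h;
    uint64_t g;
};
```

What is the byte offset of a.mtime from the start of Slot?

Config: crc at 0 (size 8, align 8) → ends 8; mtime at 8 (size 8, align 8) → ends 16; reserved at 16 (size 4, align 4) → ends 20; pad 4 to align 8 for version; version at 24 (size 8, align 8) → ends 32; total 32 bytes, alignment 8
d at 0 (size 2, align 2) → ends 2
pad 6 to align 8 for a
a at 8 (size 32, align 8) → ends 40
within Config: mtime at 8
8 + 8 = 16

16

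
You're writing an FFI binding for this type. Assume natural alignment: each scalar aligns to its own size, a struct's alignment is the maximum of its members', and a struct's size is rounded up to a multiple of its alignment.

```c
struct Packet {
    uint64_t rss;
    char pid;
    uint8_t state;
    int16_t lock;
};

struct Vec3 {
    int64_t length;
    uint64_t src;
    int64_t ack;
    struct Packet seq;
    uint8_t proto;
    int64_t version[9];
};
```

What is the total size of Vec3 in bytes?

120 bytes

Packet: @0: rss [8B, align 8] → 8; @8: pid [1B, align 1] → 9; @9: state [1B, align 1] → 10; @10: lock [2B, align 2] → 12; +4 tail pad (align 8); size 16, align 8
@0: length [8B, align 8] → 8
@8: src [8B, align 8] → 16
@16: ack [8B, align 8] → 24
@24: seq [16B, align 8] → 40
@40: proto [1B, align 1] → 41
+7 pad (align 8)
@48: version [72B, align 8] → 120
size 120, align 8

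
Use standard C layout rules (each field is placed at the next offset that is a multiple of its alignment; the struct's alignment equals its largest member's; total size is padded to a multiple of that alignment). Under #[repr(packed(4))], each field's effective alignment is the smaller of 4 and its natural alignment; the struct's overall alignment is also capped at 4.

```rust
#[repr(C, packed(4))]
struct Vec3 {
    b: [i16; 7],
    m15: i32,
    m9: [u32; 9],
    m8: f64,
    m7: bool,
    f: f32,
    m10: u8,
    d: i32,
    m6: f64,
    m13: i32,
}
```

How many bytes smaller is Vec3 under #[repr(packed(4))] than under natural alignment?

natural layout:
  0..14  b  (14B, 2-aligned)
  14..16  -- padding (2B)
  16..20  m15  (4B, 4-aligned)
  20..56  m9  (36B, 4-aligned)
  56..64  m8  (8B, 8-aligned)
  64..65  m7  (1B, 1-aligned)
  65..68  -- padding (3B)
  68..72  f  (4B, 4-aligned)
  72..73  m10  (1B, 1-aligned)
  73..76  -- padding (3B)
  76..80  d  (4B, 4-aligned)
  80..88  m6  (8B, 8-aligned)
  88..92  m13  (4B, 4-aligned)
  92..96  -- tail padding (4B)
  sizeof = 96, alignof = 8
packed(4) layout:
  0..14  b  (14B, 2-aligned)
  14..16  -- padding (2B)
  16..20  m15  (4B, 4-aligned)
  20..56  m9  (36B, 4-aligned)
  56..64  m8  (8B, 4-aligned)
  64..65  m7  (1B, 1-aligned)
  65..68  -- padding (3B)
  68..72  f  (4B, 4-aligned)
  72..73  m10  (1B, 1-aligned)
  73..76  -- padding (3B)
  76..80  d  (4B, 4-aligned)
  80..88  m6  (8B, 4-aligned)
  88..92  m13  (4B, 4-aligned)
  sizeof = 92, alignof = 4
96 − 92 = 4

4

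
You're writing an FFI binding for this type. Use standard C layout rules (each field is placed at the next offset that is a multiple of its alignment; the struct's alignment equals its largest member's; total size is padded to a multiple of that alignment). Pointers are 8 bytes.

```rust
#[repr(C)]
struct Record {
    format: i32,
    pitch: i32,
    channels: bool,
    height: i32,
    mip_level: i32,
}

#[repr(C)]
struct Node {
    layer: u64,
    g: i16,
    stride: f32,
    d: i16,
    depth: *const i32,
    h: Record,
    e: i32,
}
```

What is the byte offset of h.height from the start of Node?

Record: @0: format [4B, align 4] → 4; @4: pitch [4B, align 4] → 8; @8: channels [1B, align 1] → 9; +3 pad (align 4); @12: height [4B, align 4] → 16; @16: mip_level [4B, align 4] → 20; size 20, align 4
@0: layer [8B, align 8] → 8
@8: g [2B, align 2] → 10
+2 pad (align 4)
@12: stride [4B, align 4] → 16
@16: d [2B, align 2] → 18
+6 pad (align 8)
@24: depth [8B, align 8] → 32
@32: h [20B, align 4] → 52
within Record: height at 12
32 + 12 = 44

44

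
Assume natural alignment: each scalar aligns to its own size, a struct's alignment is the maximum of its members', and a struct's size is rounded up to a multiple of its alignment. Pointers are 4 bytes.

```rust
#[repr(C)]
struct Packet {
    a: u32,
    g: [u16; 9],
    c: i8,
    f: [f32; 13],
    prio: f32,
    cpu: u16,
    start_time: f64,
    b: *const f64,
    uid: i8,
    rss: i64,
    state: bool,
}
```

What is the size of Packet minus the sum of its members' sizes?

17

0..4  a  (4B, 4-aligned)
4..22  g  (18B, 2-aligned)
22..23  c  (1B, 1-aligned)
23..24  -- padding (1B)
24..76  f  (52B, 4-aligned)
76..80  prio  (4B, 4-aligned)
80..82  cpu  (2B, 2-aligned)
82..88  -- padding (6B)
88..96  start_time  (8B, 8-aligned)
96..100  b  (4B, 4-aligned)
100..101  uid  (1B, 1-aligned)
101..104  -- padding (3B)
104..112  rss  (8B, 8-aligned)
112..113  state  (1B, 1-aligned)
113..120  -- tail padding (7B)
sizeof = 120, alignof = 8
data bytes 103, size 120 → padding 17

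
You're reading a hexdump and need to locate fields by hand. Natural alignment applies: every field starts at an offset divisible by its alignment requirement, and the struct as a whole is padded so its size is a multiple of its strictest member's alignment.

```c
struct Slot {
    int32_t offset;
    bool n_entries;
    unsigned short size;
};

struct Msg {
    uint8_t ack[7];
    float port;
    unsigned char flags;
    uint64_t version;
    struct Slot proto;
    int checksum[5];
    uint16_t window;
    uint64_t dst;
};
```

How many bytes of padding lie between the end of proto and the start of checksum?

0

Slot: @0: offset [4B, align 4] → 4; @4: n_entries [1B, align 1] → 5; +1 pad (align 2); @6: size [2B, align 2] → 8; size 8, align 4
@0: ack [7B, align 1] → 7
+1 pad (align 4)
@8: port [4B, align 4] → 12
@12: flags [1B, align 1] → 13
+3 pad (align 8)
@16: version [8B, align 8] → 24
@24: proto [8B, align 4] → 32
@32: checksum [20B, align 4] → 52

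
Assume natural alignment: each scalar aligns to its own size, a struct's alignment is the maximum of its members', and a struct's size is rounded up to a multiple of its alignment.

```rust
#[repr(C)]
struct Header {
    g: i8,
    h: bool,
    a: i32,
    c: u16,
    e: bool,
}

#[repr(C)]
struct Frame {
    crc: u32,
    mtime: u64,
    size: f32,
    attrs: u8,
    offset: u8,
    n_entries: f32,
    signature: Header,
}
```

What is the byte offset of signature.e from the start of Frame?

38

Header: @0: g [1B, align 1] → 1; @1: h [1B, align 1] → 2; +2 pad (align 4); @4: a [4B, align 4] → 8; @8: c [2B, align 2] → 10; @10: e [1B, align 1] → 11; +1 tail pad (align 4); size 12, align 4
@0: crc [4B, align 4] → 4
+4 pad (align 8)
@8: mtime [8B, align 8] → 16
@16: size [4B, align 4] → 20
@20: attrs [1B, align 1] → 21
@21: offset [1B, align 1] → 22
+2 pad (align 4)
@24: n_entries [4B, align 4] → 28
@28: signature [12B, align 4] → 40
within Header: e at 10
28 + 10 = 38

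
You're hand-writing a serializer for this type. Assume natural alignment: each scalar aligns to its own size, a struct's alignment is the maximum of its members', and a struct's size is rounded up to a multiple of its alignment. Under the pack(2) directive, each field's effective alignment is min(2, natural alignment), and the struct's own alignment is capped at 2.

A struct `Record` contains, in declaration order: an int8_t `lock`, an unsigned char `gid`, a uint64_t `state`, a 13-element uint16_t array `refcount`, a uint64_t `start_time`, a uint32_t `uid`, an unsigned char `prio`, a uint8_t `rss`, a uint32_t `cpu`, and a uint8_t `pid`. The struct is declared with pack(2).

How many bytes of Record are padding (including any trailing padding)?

1

lock at 0 (size 1, align 1) → ends 1
gid at 1 (size 1, align 1) → ends 2
state at 2 (size 8, align 2) → ends 10
refcount at 10 (size 26, align 2) → ends 36
start_time at 36 (size 8, align 2) → ends 44
uid at 44 (size 4, align 2) → ends 48
prio at 48 (size 1, align 1) → ends 49
rss at 49 (size 1, align 1) → ends 50
cpu at 50 (size 4, align 2) → ends 54
pid at 54 (size 1, align 1) → ends 55
tail pad 1 to reach multiple of 2
total 56 bytes, alignment 2
data bytes 55, size 56 → padding 1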